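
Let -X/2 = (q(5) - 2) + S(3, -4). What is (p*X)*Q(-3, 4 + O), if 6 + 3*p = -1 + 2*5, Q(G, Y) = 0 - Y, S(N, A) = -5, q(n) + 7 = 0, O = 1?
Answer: -140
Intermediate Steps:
q(n) = -7 (q(n) = -7 + 0 = -7)
X = 28 (X = -2*((-7 - 2) - 5) = -2*(-9 - 5) = -2*(-14) = 28)
Q(G, Y) = -Y
p = 1 (p = -2 + (-1 + 2*5)/3 = -2 + (-1 + 10)/3 = -2 + (⅓)*9 = -2 + 3 = 1)
(p*X)*Q(-3, 4 + O) = (1*28)*(-(4 + 1)) = 28*(-1*5) = 28*(-5) = -140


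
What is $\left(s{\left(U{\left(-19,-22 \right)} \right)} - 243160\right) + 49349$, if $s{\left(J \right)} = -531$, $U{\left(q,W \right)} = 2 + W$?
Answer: $-194342$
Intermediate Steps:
$\left(s{\left(U{\left(-19,-22 \right)} \right)} - 243160\right) + 49349 = \left(-531 - 243160\right) + 49349 = -243691 + 49349 = -194342$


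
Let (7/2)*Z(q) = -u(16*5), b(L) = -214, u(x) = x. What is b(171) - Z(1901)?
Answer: -1338/7 ≈ -191.14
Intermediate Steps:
Z(q) = -160/7 (Z(q) = 2*(-16*5)/7 = 2*(-1*80)/7 = (2/7)*(-80) = -160/7)
b(171) - Z(1901) = -214 - 1*(-160/7) = -214 + 160/7 = -1338/7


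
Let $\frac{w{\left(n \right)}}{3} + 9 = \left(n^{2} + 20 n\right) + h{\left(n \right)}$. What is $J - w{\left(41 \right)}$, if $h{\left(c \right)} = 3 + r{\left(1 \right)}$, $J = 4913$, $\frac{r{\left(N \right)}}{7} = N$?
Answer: $-2593$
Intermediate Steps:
$r{\left(N \right)} = 7 N$
$h{\left(c \right)} = 10$ ($h{\left(c \right)} = 3 + 7 \cdot 1 = 3 + 7 = 10$)
$w{\left(n \right)} = 3 + 3 n^{2} + 60 n$ ($w{\left(n \right)} = -27 + 3 \left(\left(n^{2} + 20 n\right) + 10\right) = -27 + 3 \left(10 + n^{2} + 20 n\right) = -27 + \left(30 + 3 n^{2} + 60 n\right) = 3 + 3 n^{2} + 60 n$)
$J - w{\left(41 \right)} = 4913 - \left(3 + 3 \cdot 41^{2} + 60 \cdot 41\right) = 4913 - \left(3 + 3 \cdot 1681 + 2460\right) = 4913 - \left(3 + 5043 + 2460\right) = 4913 - 7506 = -2593$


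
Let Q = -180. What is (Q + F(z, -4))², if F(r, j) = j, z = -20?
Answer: 33856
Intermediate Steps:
(Q + F(z, -4))² = (-180 - 4)² = (-184)² = 33856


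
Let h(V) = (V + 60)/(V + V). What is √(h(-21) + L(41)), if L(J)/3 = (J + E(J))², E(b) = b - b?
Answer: √988246/14 ≈ 71.008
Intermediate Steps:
h(V) = (60 + V)/(2*V) (h(V) = (60 + V)/((2*V)) = (60 + V)*(1/(2*V)) = (60 + V)/(2*V))
E(b) = 0
L(J) = 3*J² (L(J) = 3*(J + 0)² = 3*J²)
√(h(-21) + L(41)) = √((½)*(60 - 21)/(-21) + 3*41²) = √((½)*(-1/21)*39 + 3*1681) = √(-13/14 + 5043) = √(70589/14) = √988246/14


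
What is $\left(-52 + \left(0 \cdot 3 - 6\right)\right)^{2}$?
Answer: $3364$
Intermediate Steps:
$\left(-52 + \left(0 \cdot 3 - 6\right)\right)^{2} = \left(-52 + \left(0 - 6\right)\right)^{2} = \left(-52 - 6\right)^{2} = \left(-58\right)^{2} = 3364$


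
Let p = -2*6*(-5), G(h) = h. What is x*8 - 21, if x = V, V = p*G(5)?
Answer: 2379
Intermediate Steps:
p = 60 (p = -12*(-5) = 60)
V = 300 (V = 60*5 = 300)
x = 300
x*8 - 21 = 300*8 - 21 = 2400 - 21 = 2379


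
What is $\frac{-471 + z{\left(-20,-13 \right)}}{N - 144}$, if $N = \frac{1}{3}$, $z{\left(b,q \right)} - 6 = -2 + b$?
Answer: $\frac{1461}{431} \approx 3.3898$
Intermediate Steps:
$z{\left(b,q \right)} = 4 + b$ ($z{\left(b,q \right)} = 6 + \left(-2 + b\right) = 4 + b$)
$N = \frac{1}{3} \approx 0.33333$
$\frac{-471 + z{\left(-20,-13 \right)}}{N - 144} = \frac{-471 + \left(4 - 20\right)}{\frac{1}{3} - 144} = \frac{-471 - 16}{- \frac{431}{3}} = \left(-487\right) \left(- \frac{3}{431}\right) = \frac{1461}{431}$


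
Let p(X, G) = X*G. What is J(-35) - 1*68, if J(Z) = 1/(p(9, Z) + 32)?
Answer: -19245/283 ≈ -68.004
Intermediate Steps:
p(X, G) = G*X
J(Z) = 1/(32 + 9*Z) (J(Z) = 1/(Z*9 + 32) = 1/(9*Z + 32) = 1/(32 + 9*Z))
J(-35) - 1*68 = 1/(32 + 9*(-35)) - 1*68 = 1/(32 - 315) - 68 = 1/(-283) - 68 = -1/283 - 68 = -19245/283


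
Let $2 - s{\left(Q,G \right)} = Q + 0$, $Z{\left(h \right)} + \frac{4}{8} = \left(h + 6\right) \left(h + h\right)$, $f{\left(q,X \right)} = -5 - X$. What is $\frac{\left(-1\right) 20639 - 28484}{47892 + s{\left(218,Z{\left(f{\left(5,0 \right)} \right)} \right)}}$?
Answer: $- \frac{49123}{47676} \approx -1.0303$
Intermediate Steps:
$Z{\left(h \right)} = - \frac{1}{2} + 2 h \left(6 + h\right)$ ($Z{\left(h \right)} = - \frac{1}{2} + \left(h + 6\right) \left(h + h\right) = - \frac{1}{2} + \left(6 + h\right) 2 h = - \frac{1}{2} + 2 h \left(6 + h\right)$)
$s{\left(Q,G \right)} = 2 - Q$ ($s{\left(Q,G \right)} = 2 - \left(Q + 0\right) = 2 - Q$)
$\frac{\left(-1\right) 20639 - 28484}{47892 + s{\left(218,Z{\left(f{\left(5,0 \right)} \right)} \right)}} = \frac{\left(-1\right) 20639 - 28484}{47892 + \left(2 - 218\right)} = \frac{-20639 - 28484}{47892 + \left(2 - 218\right)} = - \frac{49123}{47892 - 216} = - \frac{49123}{47676}$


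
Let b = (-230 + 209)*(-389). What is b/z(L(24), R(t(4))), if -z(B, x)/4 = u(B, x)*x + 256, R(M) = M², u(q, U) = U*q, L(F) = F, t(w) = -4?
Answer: -8169/25600 ≈ -0.31910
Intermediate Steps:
z(B, x) = -1024 - 4*B*x² (z(B, x) = -4*((x*B)*x + 256) = -4*((B*x)*x + 256) = -4*(B*x² + 256) = -4*(256 + B*x²) = -1024 - 4*B*x²)
b = 8169 (b = -21*(-389) = 8169)
b/z(L(24), R(t(4))) = 8169/(-1024 - 4*24*((-4)²)²) = 8169/(-1024 - 4*24*16²) = 8169/(-1024 - 4*24*256) = 8169/(-1024 - 24576) = 8169/(-25600) = 8169*(-1/25600) = -8169/25600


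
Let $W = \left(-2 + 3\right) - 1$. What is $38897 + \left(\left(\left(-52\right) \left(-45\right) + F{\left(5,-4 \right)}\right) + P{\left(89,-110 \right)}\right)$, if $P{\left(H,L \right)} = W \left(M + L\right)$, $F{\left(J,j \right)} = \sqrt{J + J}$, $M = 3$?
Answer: $41237 + \sqrt{10} \approx 41240.0$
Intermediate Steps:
$W = 0$ ($W = 1 - 1 = 0$)
$F{\left(J,j \right)} = \sqrt{2} \sqrt{J}$ ($F{\left(J,j \right)} = \sqrt{2 J} = \sqrt{2} \sqrt{J}$)
$P{\left(H,L \right)} = 0$ ($P{\left(H,L \right)} = 0 \left(3 + L\right) = 0$)
$38897 + \left(\left(\left(-52\right) \left(-45\right) + F{\left(5,-4 \right)}\right) + P{\left(89,-110 \right)}\right) = 38897 + \left(\left(\left(-52\right) \left(-45\right) + \sqrt{2} \sqrt{5}\right) + 0\right) = 38897 + \left(\left(2340 + \sqrt{10}\right) + 0\right) = 38897 + \left(2340 + \sqrt{10}\right) = 41237 + \sqrt{10}$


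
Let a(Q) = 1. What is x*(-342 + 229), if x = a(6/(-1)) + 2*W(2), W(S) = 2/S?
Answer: -339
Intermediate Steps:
x = 3 (x = 1 + 2*(2/2) = 1 + 2*(2*(½)) = 1 + 2*1 = 1 + 2 = 3)
x*(-342 + 229) = 3*(-342 + 229) = 3*(-113) = -339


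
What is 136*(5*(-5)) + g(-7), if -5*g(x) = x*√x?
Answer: -3400 + 7*I*√7/5 ≈ -3400.0 + 3.7041*I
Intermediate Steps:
g(x) = -x^(3/2)/5 (g(x) = -x*√x/5 = -x^(3/2)/5)
136*(5*(-5)) + g(-7) = 136*(5*(-5)) - (-7)*I*√7/5 = 136*(-25) - (-7)*I*√7/5 = -3400 + 7*I*√7/5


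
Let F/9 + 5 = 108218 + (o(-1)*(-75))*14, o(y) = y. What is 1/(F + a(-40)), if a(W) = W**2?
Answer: 1/984967 ≈ 1.0153e-6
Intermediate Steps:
F = 983367 (F = -45 + 9*(108218 - 1*(-75)*14) = -45 + 9*(108218 + 75*14) = -45 + 9*(108218 + 1050) = -45 + 9*109268 = -45 + 983412 = 983367)
1/(F + a(-40)) = 1/(983367 + (-40)**2) = 1/(983367 + 1600) = 1/984967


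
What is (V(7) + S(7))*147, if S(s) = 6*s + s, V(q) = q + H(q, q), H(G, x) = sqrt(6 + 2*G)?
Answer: 8232 + 294*sqrt(5) ≈ 8889.4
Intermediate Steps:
V(q) = q + sqrt(6 + 2*q)
S(s) = 7*s
(V(7) + S(7))*147 = ((7 + sqrt(6 + 2*7)) + 7*7)*147 = ((7 + sqrt(6 + 14)) + 49)*147 = ((7 + sqrt(20)) + 49)*147 = ((7 + 2*sqrt(5)) + 49)*147 = (56 + 2*sqrt(5))*147 = 8232 + 294*sqrt(5)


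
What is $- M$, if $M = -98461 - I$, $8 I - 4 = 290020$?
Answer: $134714$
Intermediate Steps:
$I = 36253$ ($I = \frac{1}{2} + \frac{1}{8} \cdot 290020 = \frac{1}{2} + \frac{72505}{2} = 36253$)
$M = -134714$ ($M = -98461 - 36253 = -134714$)
$- M = \left(-1\right) \left(-134714\right) = 134714$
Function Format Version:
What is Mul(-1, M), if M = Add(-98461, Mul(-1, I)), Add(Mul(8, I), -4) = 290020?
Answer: 134714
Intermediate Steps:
I = 36253 (I = Add(Rational(1, 2), Mul(Rational(1, 8), 290020)) = Add(Rational(1, 2), Rational(72505, 2)) = 36253)
M = -134714 (M = Add(-98461, Mul(-1, 36253)) = Add(-98461, -36253) = -134714)
Mul(-1, M) = Mul(-1, -134714) = 134714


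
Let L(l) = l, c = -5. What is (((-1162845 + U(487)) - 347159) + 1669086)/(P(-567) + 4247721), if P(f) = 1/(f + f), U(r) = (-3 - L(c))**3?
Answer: 180408060/4816915613 ≈ 0.037453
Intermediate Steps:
U(r) = 8 (U(r) = (-3 - 1*(-5))**3 = (-3 + 5)**3 = 2**3 = 8)
P(f) = 1/(2*f)
(((-1162845 + U(487)) - 347159) + 1669086)/(P(-567) + 4247721) = (((-1162845 + 8) - 347159) + 1669086)/((1/2)/(-567) + 4247721) = ((-1162837 - 347159) + 1669086)/((1/2)*(-1/567) + 4247721) = (-1509996 + 1669086)/(-1/1134 + 4247721) = 159090/(4816915613/1134) = 159090*(1134/4816915613) = 180408060/4816915613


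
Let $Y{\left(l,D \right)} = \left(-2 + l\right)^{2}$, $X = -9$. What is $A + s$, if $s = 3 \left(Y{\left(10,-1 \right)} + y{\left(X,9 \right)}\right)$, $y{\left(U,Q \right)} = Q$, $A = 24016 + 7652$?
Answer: $31887$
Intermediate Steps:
$A = 31668$
$s = 219$ ($s = 3 \left(\left(-2 + 10\right)^{2} + 9\right) = 3 \left(8^{2} + 9\right) = 3 \left(64 + 9\right) = 3 \cdot 73 = 219$)
$A + s = 31668 + 219 = 31887$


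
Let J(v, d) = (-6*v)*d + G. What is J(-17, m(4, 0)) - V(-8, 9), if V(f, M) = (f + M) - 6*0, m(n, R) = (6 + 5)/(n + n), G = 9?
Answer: 593/4 ≈ 148.25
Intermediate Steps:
m(n, R) = 11/(2*n) (m(n, R) = 11/((2*n)) = 11*(1/(2*n)) = 11/(2*n))
V(f, M) = M + f (V(f, M) = (M + f) + 0 = M + f)
J(v, d) = 9 - 6*d*v (J(v, d) = (-6*v)*d + 9 = -6*d*v + 9 = 9 - 6*d*v)
J(-17, m(4, 0)) - V(-8, 9) = (9 - 6*(11/2)/4*(-17)) - (9 - 8) = (9 - 6*(11/2)*(¼)*(-17)) - 1*1 = (9 - 6*11/8*(-17)) - 1 = (9 + 561/4) - 1 = 597/4 - 1 = 593/4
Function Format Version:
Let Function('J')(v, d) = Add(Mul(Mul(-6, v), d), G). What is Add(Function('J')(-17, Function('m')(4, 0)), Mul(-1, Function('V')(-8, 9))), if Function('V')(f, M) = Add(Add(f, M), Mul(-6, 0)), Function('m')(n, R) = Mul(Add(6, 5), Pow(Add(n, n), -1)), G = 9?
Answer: Rational(593, 4) ≈ 148.25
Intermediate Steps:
Function('m')(n, R) = Mul(Rational(11, 2), Pow(n, -1)) (Function('m')(n, R) = Mul(11, Pow(Mul(2, n), -1)) = Mul(11, Mul(Rational(1, 2), Pow(n, -1))) = Mul(Rational(11, 2), Pow(n, -1)))
Function('V')(f, M) = Add(M, f) (Function('V')(f, M) = Add(Add(M, f), 0) = Add(M, f))
Function('J')(v, d) = Add(9, Mul(-6, d, v)) (Function('J')(v, d) = Add(Mul(Mul(-6, v), d), 9) = Add(Mul(-6, d, v), 9) = Add(9, Mul(-6, d, v)))
Add(Function('J')(-17, Function('m')(4, 0)), Mul(-1, Function('V')(-8, 9))) = Add(Add(9, Mul(-6, Mul(Rational(11, 2), Pow(4, -1)), -17)), Mul(-1, Add(9, -8))) = Add(Add(9, Mul(-6, Mul(Rational(11, 2), Rational(1, 4)), -17)), Mul(-1, 1)) = Add(Add(9, Mul(-6, Rational(11, 8), -17)), -1) = Add(Add(9, Rational(561, 4)), -1) = Add(Rational(597, 4), -1) = Rational(593, 4)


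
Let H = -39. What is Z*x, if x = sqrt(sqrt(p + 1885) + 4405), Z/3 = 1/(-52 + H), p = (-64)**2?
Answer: -3*sqrt(4405 + sqrt(5981))/91 ≈ -2.2072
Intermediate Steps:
p = 4096
Z = -3/91 (Z = 3/(-52 - 39) = 3/(-91) = 3*(-1/91) = -3/91 ≈ -0.032967)
x = sqrt(4405 + sqrt(5981)) (x = sqrt(sqrt(4096 + 1885) + 4405) = sqrt(sqrt(5981) + 4405) = sqrt(4405 + sqrt(5981)) ≈ 66.950)
Z*x = -3*sqrt(4405 + sqrt(5981))/91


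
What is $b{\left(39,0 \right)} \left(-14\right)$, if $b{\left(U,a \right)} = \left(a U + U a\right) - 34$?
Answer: $476$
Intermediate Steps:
$b{\left(U,a \right)} = -34 + 2 U a$ ($b{\left(U,a \right)} = \left(U a + U a\right) - 34 = 2 U a - 34 = -34 + 2 U a$)
$b{\left(39,0 \right)} \left(-14\right) = \left(-34 + 2 \cdot 39 \cdot 0\right) \left(-14\right) = \left(-34 + 0\right) \left(-14\right) = \left(-34\right) \left(-14\right) = 476$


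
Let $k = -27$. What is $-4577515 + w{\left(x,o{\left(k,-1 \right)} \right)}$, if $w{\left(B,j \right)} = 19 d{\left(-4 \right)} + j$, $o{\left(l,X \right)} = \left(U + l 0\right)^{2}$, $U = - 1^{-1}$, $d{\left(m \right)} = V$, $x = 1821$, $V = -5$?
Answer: $-4577609$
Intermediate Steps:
$d{\left(m \right)} = -5$
$U = -1$ ($U = \left(-1\right) 1 = -1$)
$o{\left(l,X \right)} = 1$ ($o{\left(l,X \right)} = \left(-1 + l 0\right)^{2} = \left(-1 + 0\right)^{2} = \left(-1\right)^{2} = 1$)
$w{\left(B,j \right)} = -95 + j$ ($w{\left(B,j \right)} = 19 \left(-5\right) + j = -95 + j$)
$-4577515 + w{\left(x,o{\left(k,-1 \right)} \right)} = -4577515 + \left(-95 + 1\right) = -4577515 - 94 = -4577609$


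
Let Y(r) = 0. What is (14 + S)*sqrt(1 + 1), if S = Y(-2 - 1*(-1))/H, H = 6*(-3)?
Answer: 14*sqrt(2) ≈ 19.799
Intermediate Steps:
H = -18
S = 0 (S = 0/(-18) = 0*(-1/18) = 0)
(14 + S)*sqrt(1 + 1) = (14 + 0)*sqrt(1 + 1) = 14*sqrt(2)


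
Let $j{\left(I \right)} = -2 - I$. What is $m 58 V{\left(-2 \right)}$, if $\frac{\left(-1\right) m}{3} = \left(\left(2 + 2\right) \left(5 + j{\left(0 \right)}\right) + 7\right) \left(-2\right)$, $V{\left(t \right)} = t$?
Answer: $-13224$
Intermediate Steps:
$m = 114$ ($m = - 3 \left(\left(2 + 2\right) \left(5 - 2\right) + 7\right) \left(-2\right) = - 3 \left(4 \left(5 + \left(-2 + 0\right)\right) + 7\right) \left(-2\right) = - 3 \left(4 \left(5 - 2\right) + 7\right) \left(-2\right) = - 3 \left(4 \cdot 3 + 7\right) \left(-2\right) = - 3 \left(12 + 7\right) \left(-2\right) = - 3 \cdot 19 \left(-2\right) = \left(-3\right) \left(-38\right) = 114$)
$m 58 V{\left(-2 \right)} = 114 \cdot 58 \left(-2\right) = 6612 \left(-2\right) = -13224$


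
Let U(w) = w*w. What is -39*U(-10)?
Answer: -3900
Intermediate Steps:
U(w) = w²
-39*U(-10) = -39*(-10)² = -39*100 = -3900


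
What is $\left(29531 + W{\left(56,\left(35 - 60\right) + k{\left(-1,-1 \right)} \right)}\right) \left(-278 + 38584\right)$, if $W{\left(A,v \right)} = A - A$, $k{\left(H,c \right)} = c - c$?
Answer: $1131214486$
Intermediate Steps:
$k{\left(H,c \right)} = 0$
$W{\left(A,v \right)} = 0$
$\left(29531 + W{\left(56,\left(35 - 60\right) + k{\left(-1,-1 \right)} \right)}\right) \left(-278 + 38584\right) = \left(29531 + 0\right) \left(-278 + 38584\right) = 29531 \cdot 38306 = 1131214486$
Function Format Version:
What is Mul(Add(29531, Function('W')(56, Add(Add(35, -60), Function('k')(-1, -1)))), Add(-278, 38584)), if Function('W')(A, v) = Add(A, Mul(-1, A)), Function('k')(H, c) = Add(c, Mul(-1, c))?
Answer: 1131214486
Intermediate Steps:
Function('k')(H, c) = 0
Function('W')(A, v) = 0
Mul(Add(29531, Function('W')(56, Add(Add(35, -60), Function('k')(-1, -1)))), Add(-278, 38584)) = Mul(Add(29531, 0), Add(-278, 38584)) = Mul(29531, 38306) = 1131214486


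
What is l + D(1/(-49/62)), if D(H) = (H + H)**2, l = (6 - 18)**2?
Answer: 361120/2401 ≈ 150.40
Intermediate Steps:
l = 144 (l = (-12)**2 = 144)
D(H) = 4*H**2 (D(H) = (2*H)**2 = 4*H**2)
l + D(1/(-49/62)) = 144 + 4*(1/(-49/62))**2 = 144 + 4*(-62/49)**2 = 144 + 4*(3844/2401) = 144 + 15376/2401 = 361120/2401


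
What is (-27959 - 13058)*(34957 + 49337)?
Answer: -3457486998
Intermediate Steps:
(-27959 - 13058)*(34957 + 49337) = -41017*84294 = -3457486998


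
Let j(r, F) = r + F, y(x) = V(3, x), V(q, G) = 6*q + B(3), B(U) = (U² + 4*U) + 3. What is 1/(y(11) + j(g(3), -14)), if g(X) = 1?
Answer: 1/29 ≈ 0.034483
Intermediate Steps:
B(U) = 3 + U² + 4*U
V(q, G) = 24 + 6*q (V(q, G) = 6*q + (3 + 3² + 4*3) = 6*q + (3 + 9 + 12) = 6*q + 24 = 24 + 6*q)
y(x) = 42 (y(x) = 24 + 6*3 = 24 + 18 = 42)
j(r, F) = F + r
1/(y(11) + j(g(3), -14)) = 1/(42 + (-14 + 1)) = 1/(42 - 13) = 1/29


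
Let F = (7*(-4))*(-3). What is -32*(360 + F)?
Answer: -14208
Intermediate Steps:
F = 84 (F = -28*(-3) = 84)
-32*(360 + F) = -32*(360 + 84) = -32*444 = -14208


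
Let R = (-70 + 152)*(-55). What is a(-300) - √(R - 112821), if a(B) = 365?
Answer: 365 - I*√117331 ≈ 365.0 - 342.54*I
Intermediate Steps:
R = -4510 (R = 82*(-55) = -4510)
a(-300) - √(R - 112821) = 365 - √(-4510 - 112821) = 365 - √(-117331) = 365 - I*√117331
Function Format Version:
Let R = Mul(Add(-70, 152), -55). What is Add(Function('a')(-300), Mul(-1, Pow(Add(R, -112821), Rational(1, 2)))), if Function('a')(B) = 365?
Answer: Add(365, Mul(-1, I, Pow(117331, Rational(1, 2)))) ≈ Add(365.00, Mul(-342.54, I))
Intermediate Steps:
R = -4510 (R = Mul(82, -55) = -4510)
Add(Function('a')(-300), Mul(-1, Pow(Add(R, -112821), Rational(1, 2)))) = Add(365, Mul(-1, Pow(Add(-4510, -112821), Rational(1, 2)))) = Add(365, Mul(-1, Pow(-117331, Rational(1, 2)))) = Add(365, Mul(-1, Mul(I, Pow(117331, Rational(1, 2))))) = Add(365, Mul(-1, I, Pow(117331, Rational(1, 2))))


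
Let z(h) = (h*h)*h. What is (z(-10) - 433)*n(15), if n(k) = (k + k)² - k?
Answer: -1268205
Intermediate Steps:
n(k) = -k + 4*k² (n(k) = (2*k)² - k = 4*k² - k = -k + 4*k²)
z(h) = h³ (z(h) = h²*h = h³)
(z(-10) - 433)*n(15) = ((-10)³ - 433)*(15*(-1 + 4*15)) = (-1000 - 433)*(15*(-1 + 60)) = -21495*59 = -1433*885 = -1268205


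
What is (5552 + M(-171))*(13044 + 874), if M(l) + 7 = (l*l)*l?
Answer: -69515761388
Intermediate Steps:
M(l) = -7 + l³ (M(l) = -7 + (l*l)*l = -7 + l²*l = -7 + l³)
(5552 + M(-171))*(13044 + 874) = (5552 + (-7 + (-171)³))*(13044 + 874) = (5552 + (-7 - 5000211))*13918 = (5552 - 5000218)*13918 = -4994666*13918 = -69515761388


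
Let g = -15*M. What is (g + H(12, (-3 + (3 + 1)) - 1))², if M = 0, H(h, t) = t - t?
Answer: 0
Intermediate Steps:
H(h, t) = 0
g = 0 (g = -15*0 = 0)
(g + H(12, (-3 + (3 + 1)) - 1))² = (0 + 0)² = 0² = 0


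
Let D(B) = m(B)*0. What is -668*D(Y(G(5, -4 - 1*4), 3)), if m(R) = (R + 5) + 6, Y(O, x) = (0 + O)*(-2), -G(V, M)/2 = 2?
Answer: 0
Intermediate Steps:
G(V, M) = -4 (G(V, M) = -2*2 = -4)
Y(O, x) = -2*O (Y(O, x) = O*(-2) = -2*O)
m(R) = 11 + R (m(R) = (5 + R) + 6 = 11 + R)
D(B) = 0 (D(B) = (11 + B)*0 = 0)
-668*D(Y(G(5, -4 - 1*4), 3)) = -668*0 = 0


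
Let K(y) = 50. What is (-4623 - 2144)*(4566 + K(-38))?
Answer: -31236472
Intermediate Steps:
(-4623 - 2144)*(4566 + K(-38)) = (-4623 - 2144)*(4566 + 50) = -6767*4616 = -31236472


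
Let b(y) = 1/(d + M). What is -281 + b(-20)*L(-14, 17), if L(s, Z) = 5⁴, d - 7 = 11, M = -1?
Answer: -4152/17 ≈ -244.24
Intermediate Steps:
d = 18 (d = 7 + 11 = 18)
L(s, Z) = 625
b(y) = 1/17 (b(y) = 1/(18 - 1) = 1/17)
-281 + b(-20)*L(-14, 17) = -281 + (1/17)*625 = -281 + 625/17 = -4152/17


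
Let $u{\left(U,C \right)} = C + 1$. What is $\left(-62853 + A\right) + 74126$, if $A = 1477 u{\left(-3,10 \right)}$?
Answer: $27520$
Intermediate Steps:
$u{\left(U,C \right)} = 1 + C$
$A = 16247$ ($A = 1477 \left(1 + 10\right) = 1477 \cdot 11 = 16247$)
$\left(-62853 + A\right) + 74126 = \left(-62853 + 16247\right) + 74126 = -46606 + 74126 = 27520$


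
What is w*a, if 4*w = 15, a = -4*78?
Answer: -1170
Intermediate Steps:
a = -312
w = 15/4 (w = (1/4)*15 = 15/4 ≈ 3.7500)
w*a = (15/4)*(-312) = -1170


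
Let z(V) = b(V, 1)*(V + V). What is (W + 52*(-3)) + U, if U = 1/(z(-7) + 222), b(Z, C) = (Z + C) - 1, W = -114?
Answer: -86399/320 ≈ -270.00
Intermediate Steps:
b(Z, C) = -1 + C + Z (b(Z, C) = (C + Z) - 1 = -1 + C + Z)
z(V) = 2*V² (z(V) = (-1 + 1 + V)*(V + V) = V*(2*V) = 2*V²)
U = 1/320 (U = 1/(2*(-7)² + 222) = 1/(2*49 + 222) = 1/(98 + 222) = 1/320 ≈ 0.0031250)
(W + 52*(-3)) + U = (-114 + 52*(-3)) + 1/320 = (-114 - 156) + 1/320 = -270 + 1/320 = -86399/320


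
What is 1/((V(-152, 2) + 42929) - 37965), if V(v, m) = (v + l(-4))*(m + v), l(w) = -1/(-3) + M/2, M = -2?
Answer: 1/27864 ≈ 3.5889e-5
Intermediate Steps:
l(w) = -⅔ (l(w) = -1/(-3) - 2/2 = -1*(-⅓) - 2*½ = ⅓ - 1 = -⅔)
V(v, m) = (-⅔ + v)*(m + v) (V(v, m) = (v - ⅔)*(m + v) = (-⅔ + v)*(m + v))
1/((V(-152, 2) + 42929) - 37965) = 1/((((-152)² - ⅔*2 - ⅔*(-152) + 2*(-152)) + 42929) - 37965) = 1/(((23104 - 4/3 + 304/3 - 304) + 42929) - 37965) = 1/((22900 + 42929) - 37965) = 1/(65829 - 37965) = 1/27864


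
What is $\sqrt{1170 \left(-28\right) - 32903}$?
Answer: $i \sqrt{65663} \approx 256.25 i$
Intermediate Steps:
$\sqrt{1170 \left(-28\right) - 32903} = \sqrt{-32760 - 32903} = \sqrt{-65663} = i \sqrt{65663}$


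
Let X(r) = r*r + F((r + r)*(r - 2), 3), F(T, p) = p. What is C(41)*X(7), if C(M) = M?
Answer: 2132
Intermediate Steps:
X(r) = 3 + r**2 (X(r) = r*r + 3 = r**2 + 3 = 3 + r**2)
C(41)*X(7) = 41*(3 + 7**2) = 41*(3 + 49) = 41*52 = 2132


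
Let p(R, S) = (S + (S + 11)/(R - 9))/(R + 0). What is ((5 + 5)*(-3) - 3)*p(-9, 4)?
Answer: 209/18 ≈ 11.611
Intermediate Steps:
p(R, S) = (S + (11 + S)/(-9 + R))/R
((5 + 5)*(-3) - 3)*p(-9, 4) = ((5 + 5)*(-3) - 3)*((11 - 8*4 - 9*4)/((-9)*(-9 - 9))) = (10*(-3) - 3)*(-⅑*(11 - 32 - 36)/(-18)) = (-30 - 3)*(-⅑*(-1/18)*(-57)) = -33*(-19/54) = 209/18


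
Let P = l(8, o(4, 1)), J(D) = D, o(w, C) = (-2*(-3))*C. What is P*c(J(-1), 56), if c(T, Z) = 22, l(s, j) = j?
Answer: 132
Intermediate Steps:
o(w, C) = 6*C
P = 6 (P = 6*1 = 6)
P*c(J(-1), 56) = 6*22 = 132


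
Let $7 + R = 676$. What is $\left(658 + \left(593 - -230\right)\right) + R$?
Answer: $2150$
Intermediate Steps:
$R = 669$ ($R = -7 + 676 = 669$)
$\left(658 + \left(593 - -230\right)\right) + R = \left(658 + \left(593 - -230\right)\right) + 669 = \left(658 + \left(593 + 230\right)\right) + 669 = \left(658 + 823\right) + 669 = 1481 + 669 = 2150$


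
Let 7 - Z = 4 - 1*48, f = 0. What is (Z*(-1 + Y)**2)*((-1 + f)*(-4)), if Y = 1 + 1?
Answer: 204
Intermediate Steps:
Y = 2
Z = 51 (Z = 7 - (4 - 1*48) = 7 - (4 - 48) = 7 - 1*(-44) = 7 + 44 = 51)
(Z*(-1 + Y)**2)*((-1 + f)*(-4)) = (51*(-1 + 2)**2)*((-1 + 0)*(-4)) = (51*1**2)*(-1*(-4)) = (51*1)*4 = 51*4 = 204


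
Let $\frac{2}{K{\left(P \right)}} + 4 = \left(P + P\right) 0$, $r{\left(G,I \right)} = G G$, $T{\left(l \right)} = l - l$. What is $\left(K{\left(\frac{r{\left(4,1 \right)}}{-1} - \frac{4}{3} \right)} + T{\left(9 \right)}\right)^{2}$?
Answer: $\frac{1}{4} \approx 0.25$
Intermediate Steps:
$T{\left(l \right)} = 0$
$r{\left(G,I \right)} = G^{2}$
$K{\left(P \right)} = - \frac{1}{2}$ ($K{\left(P \right)} = \frac{2}{-4 + \left(P + P\right) 0} = \frac{2}{-4 + 2 P 0} = \frac{2}{-4 + 0} = \frac{2}{-4} = 2 \left(- \frac{1}{4}\right) = - \frac{1}{2}$)
$\left(K{\left(\frac{r{\left(4,1 \right)}}{-1} - \frac{4}{3} \right)} + T{\left(9 \right)}\right)^{2} = \left(- \frac{1}{2} + 0\right)^{2} = \left(- \frac{1}{2}\right)^{2} = \frac{1}{4}$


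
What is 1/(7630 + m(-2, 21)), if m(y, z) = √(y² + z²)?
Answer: 1526/11643291 - √445/58216455 ≈ 0.00013070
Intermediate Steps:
1/(7630 + m(-2, 21)) = 1/(7630 + √((-2)² + 21²)) = 1/(7630 + √(4 + 441)) = 1/(7630 + √445)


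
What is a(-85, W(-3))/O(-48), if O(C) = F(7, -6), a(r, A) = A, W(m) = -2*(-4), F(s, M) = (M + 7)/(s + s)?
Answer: 112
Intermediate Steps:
F(s, M) = (7 + M)/(2*s) (F(s, M) = (7 + M)/((2*s)) = (7 + M)*(1/(2*s)) = (7 + M)/(2*s))
W(m) = 8
O(C) = 1/14 (O(C) = (½)*(7 - 6)/7 = (½)*(⅐)*1 = 1/14)
a(-85, W(-3))/O(-48) = 8/(1/14) = 8*14 = 112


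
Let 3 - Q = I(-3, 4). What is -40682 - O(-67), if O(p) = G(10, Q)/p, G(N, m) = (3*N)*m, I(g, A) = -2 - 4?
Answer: -2725424/67 ≈ -40678.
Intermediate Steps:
I(g, A) = -6
Q = 9 (Q = 3 - 1*(-6) = 3 + 6 = 9)
G(N, m) = 3*N*m
O(p) = 270/p (O(p) = (3*10*9)/p = 270/p)
-40682 - O(-67) = -40682 - 270/(-67) = -40682 - 270*(-1)/67 = -40682 - 1*(-270/67) = -40682 + 270/67 = -2725424/67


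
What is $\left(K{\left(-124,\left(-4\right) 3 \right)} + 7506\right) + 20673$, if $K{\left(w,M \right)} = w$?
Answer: $28055$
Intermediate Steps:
$\left(K{\left(-124,\left(-4\right) 3 \right)} + 7506\right) + 20673 = \left(-124 + 7506\right) + 20673 = 7382 + 20673 = 28055$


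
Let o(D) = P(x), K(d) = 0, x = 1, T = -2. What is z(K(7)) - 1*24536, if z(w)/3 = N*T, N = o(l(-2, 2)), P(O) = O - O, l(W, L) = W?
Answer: -24536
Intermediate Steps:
P(O) = 0
o(D) = 0
N = 0
z(w) = 0 (z(w) = 3*(0*(-2)) = 3*0 = 0)
z(K(7)) - 1*24536 = 0 - 1*24536 = 0 - 24536 = -24536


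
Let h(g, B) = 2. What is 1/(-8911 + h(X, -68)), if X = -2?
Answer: -1/8909 ≈ -0.00011225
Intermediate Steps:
1/(-8911 + h(X, -68)) = 1/(-8911 + 2) = 1/(-8909) = -1/8909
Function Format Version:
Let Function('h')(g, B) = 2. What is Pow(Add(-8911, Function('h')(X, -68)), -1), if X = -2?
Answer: Rational(-1, 8909) ≈ -0.00011225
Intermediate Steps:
Pow(Add(-8911, Function('h')(X, -68)), -1) = Pow(Add(-8911, 2), -1) = Pow(-8909, -1) = Rational(-1, 8909)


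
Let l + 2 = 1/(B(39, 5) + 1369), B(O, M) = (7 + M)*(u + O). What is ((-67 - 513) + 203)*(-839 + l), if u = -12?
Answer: 536777124/1693 ≈ 3.1706e+5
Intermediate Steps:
B(O, M) = (-12 + O)*(7 + M) (B(O, M) = (7 + M)*(-12 + O) = (-12 + O)*(7 + M))
l = -3385/1693 (l = -2 + 1/((-84 - 12*5 + 7*39 + 5*39) + 1369) = -2 + 1/((-84 - 60 + 273 + 195) + 1369) = -2 + 1/(324 + 1369) = -2 + 1/1693 = -3385/1693 ≈ -1.9994)
((-67 - 513) + 203)*(-839 + l) = ((-67 - 513) + 203)*(-839 - 3385/1693) = (-580 + 203)*(-1423812/1693) = -377*(-1423812/1693) = 536777124/1693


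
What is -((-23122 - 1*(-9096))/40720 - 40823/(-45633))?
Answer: -511132051/929087880 ≈ -0.55014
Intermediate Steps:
-((-23122 - 1*(-9096))/40720 - 40823/(-45633)) = -((-23122 + 9096)*(1/40720) - 40823*(-1/45633)) = -(-14026*1/40720 + 40823/45633) = -(-7013/20360 + 40823/45633) = -1*511132051/929087880 = -511132051/929087880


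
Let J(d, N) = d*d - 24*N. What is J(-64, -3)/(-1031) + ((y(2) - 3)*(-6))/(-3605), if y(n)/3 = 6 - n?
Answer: -14969966/3716755 ≈ -4.0277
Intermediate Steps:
y(n) = 18 - 3*n (y(n) = 3*(6 - n) = 18 - 3*n)
J(d, N) = d**2 - 24*N
J(-64, -3)/(-1031) + ((y(2) - 3)*(-6))/(-3605) = ((-64)**2 - 24*(-3))/(-1031) + (((18 - 3*2) - 3)*(-6))/(-3605) = (4096 + 72)*(-1/1031) + (((18 - 6) - 3)*(-6))*(-1/3605) = 4168*(-1/1031) + ((12 - 3)*(-6))*(-1/3605) = -4168/1031 + (9*(-6))*(-1/3605) = -4168/1031 - 54*(-1/3605) = -4168/1031 + 54/3605 = -14969966/3716755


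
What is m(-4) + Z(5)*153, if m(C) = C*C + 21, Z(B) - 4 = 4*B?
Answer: 3709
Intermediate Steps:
Z(B) = 4 + 4*B
m(C) = 21 + C² (m(C) = C² + 21 = 21 + C²)
m(-4) + Z(5)*153 = (21 + (-4)²) + (4 + 4*5)*153 = (21 + 16) + (4 + 20)*153 = 37 + 24*153 = 37 + 3672 = 3709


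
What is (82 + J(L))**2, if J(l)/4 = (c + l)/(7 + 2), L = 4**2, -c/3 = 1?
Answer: 624100/81 ≈ 7704.9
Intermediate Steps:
c = -3 (c = -3*1 = -3)
L = 16
J(l) = -4/3 + 4*l/9 (J(l) = 4*((-3 + l)/(7 + 2)) = 4*((-3 + l)/9) = 4*((-3 + l)*(1/9)) = 4*(-1/3 + l/9) = -4/3 + 4*l/9)
(82 + J(L))**2 = (82 + (-4/3 + (4/9)*16))**2 = (82 + (-4/3 + 64/9))**2 = (82 + 52/9)**2 = (790/9)**2 = 624100/81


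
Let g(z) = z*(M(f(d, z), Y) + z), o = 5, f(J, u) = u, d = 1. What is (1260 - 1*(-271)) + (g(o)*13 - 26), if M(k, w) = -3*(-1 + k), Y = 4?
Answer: 1050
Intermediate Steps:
M(k, w) = 3 - 3*k
g(z) = z*(3 - 2*z) (g(z) = z*((3 - 3*z) + z) = z*(3 - 2*z))
(1260 - 1*(-271)) + (g(o)*13 - 26) = (1260 - 1*(-271)) + ((5*(3 - 2*5))*13 - 26) = (1260 + 271) + ((5*(3 - 10))*13 - 26) = 1531 + ((5*(-7))*13 - 26) = 1531 + (-35*13 - 26) = 1531 + (-455 - 26) = 1531 - 481 = 1050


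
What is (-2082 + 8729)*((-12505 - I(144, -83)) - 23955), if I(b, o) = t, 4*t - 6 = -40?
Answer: -484586241/2 ≈ -2.4229e+8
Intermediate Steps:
t = -17/2 (t = 3/2 + (1/4)*(-40) = 3/2 - 10 = -17/2 ≈ -8.5000)
I(b, o) = -17/2
(-2082 + 8729)*((-12505 - I(144, -83)) - 23955) = (-2082 + 8729)*((-12505 - 1*(-17/2)) - 23955) = 6647*((-12505 + 17/2) - 23955) = 6647*(-24993/2 - 23955) = 6647*(-72903/2) = -484586241/2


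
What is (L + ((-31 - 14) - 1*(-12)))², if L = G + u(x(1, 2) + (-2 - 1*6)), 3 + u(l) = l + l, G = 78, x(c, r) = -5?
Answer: 256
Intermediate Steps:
u(l) = -3 + 2*l (u(l) = -3 + (l + l) = -3 + 2*l)
L = 49 (L = 78 + (-3 + 2*(-5 + (-2 - 1*6))) = 78 + (-3 + 2*(-5 + (-2 - 6))) = 78 + (-3 + 2*(-5 - 8)) = 78 + (-3 + 2*(-13)) = 78 + (-3 - 26) = 78 - 29 = 49)
(L + ((-31 - 14) - 1*(-12)))² = (49 + ((-31 - 14) - 1*(-12)))² = (49 + (-45 + 12))² = (49 - 33)² = 16² = 256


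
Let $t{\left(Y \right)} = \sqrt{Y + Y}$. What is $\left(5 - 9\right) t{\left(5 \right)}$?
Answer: $- 4 \sqrt{10} \approx -12.649$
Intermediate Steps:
$t{\left(Y \right)} = \sqrt{2} \sqrt{Y}$ ($t{\left(Y \right)} = \sqrt{2 Y} = \sqrt{2} \sqrt{Y}$)
$\left(5 - 9\right) t{\left(5 \right)} = \left(5 - 9\right) \sqrt{2} \sqrt{5} = - 4 \sqrt{10}$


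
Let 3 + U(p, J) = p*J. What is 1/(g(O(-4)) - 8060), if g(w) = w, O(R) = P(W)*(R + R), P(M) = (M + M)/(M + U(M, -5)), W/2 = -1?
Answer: -5/40268 ≈ -0.00012417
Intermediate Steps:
U(p, J) = -3 + J*p (U(p, J) = -3 + p*J = -3 + J*p)
W = -2 (W = 2*(-1) = -2)
P(M) = 2*M/(-3 - 4*M) (P(M) = (M + M)/(M + (-3 - 5*M)) = (2*M)/(-3 - 4*M) = 2*M/(-3 - 4*M))
O(R) = -8*R/5 (O(R) = (-2*(-2)/(3 + 4*(-2)))*(R + R) = (-2*(-2)/(3 - 8))*(2*R) = (-2*(-2)/(-5))*(2*R) = (-2*(-2)*(-⅕))*(2*R) = -8*R/5)
1/(g(O(-4)) - 8060) = 1/(-8/5*(-4) - 8060) = 1/(32/5 - 8060) = 1/(-40268/5) = -5/40268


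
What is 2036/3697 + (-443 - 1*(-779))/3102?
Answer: 1259644/1911349 ≈ 0.65903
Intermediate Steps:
2036/3697 + (-443 - 1*(-779))/3102 = 2036*(1/3697) + (-443 + 779)*(1/3102) = 2036/3697 + 336*(1/3102) = 2036/3697 + 56/517 = 1259644/1911349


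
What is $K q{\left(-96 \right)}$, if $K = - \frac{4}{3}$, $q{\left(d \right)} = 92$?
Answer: $- \frac{368}{3} \approx -122.67$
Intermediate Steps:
$K = - \frac{4}{3}$ ($K = \left(-4\right) \frac{1}{3} = - \frac{4}{3} \approx -1.3333$)
$K q{\left(-96 \right)} = \left(- \frac{4}{3}\right) 92 = - \frac{368}{3}$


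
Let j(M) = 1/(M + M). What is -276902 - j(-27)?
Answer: -14952707/54 ≈ -2.7690e+5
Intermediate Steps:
j(M) = 1/(2*M)
-276902 - j(-27) = -276902 - 1/(2*(-27)) = -276902 - (-1)/(2*27) = -276902 - 1*(-1/54) = -276902 + 1/54 = -14952707/54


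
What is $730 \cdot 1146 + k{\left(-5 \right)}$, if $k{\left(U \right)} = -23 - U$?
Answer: $836562$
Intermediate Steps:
$730 \cdot 1146 + k{\left(-5 \right)} = 730 \cdot 1146 - 18 = 836580 + \left(-23 + 5\right) = 836580 - 18 = 836562$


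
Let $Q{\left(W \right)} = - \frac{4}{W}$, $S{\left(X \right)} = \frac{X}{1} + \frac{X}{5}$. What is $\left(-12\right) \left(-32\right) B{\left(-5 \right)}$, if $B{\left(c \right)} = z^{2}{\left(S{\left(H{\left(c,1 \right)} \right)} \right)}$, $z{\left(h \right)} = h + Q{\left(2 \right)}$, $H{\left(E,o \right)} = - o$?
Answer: $\frac{98304}{25} \approx 3932.2$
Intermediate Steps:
$S{\left(X \right)} = \frac{6 X}{5}$ ($S{\left(X \right)} = X 1 + X \frac{1}{5} = X + \frac{X}{5} = \frac{6 X}{5}$)
$z{\left(h \right)} = -2 + h$ ($z{\left(h \right)} = h - \frac{4}{2} = h - 2 = -2 + h$)
$B{\left(c \right)} = \frac{256}{25}$ ($B{\left(c \right)} = \left(-2 + \frac{6 \left(\left(-1\right) 1\right)}{5}\right)^{2} = \left(-2 + \frac{6}{5} \left(-1\right)\right)^{2} = \left(-2 - \frac{6}{5}\right)^{2} = \left(- \frac{16}{5}\right)^{2} = \frac{256}{25}$)
$\left(-12\right) \left(-32\right) B{\left(-5 \right)} = \left(-12\right) \left(-32\right) \frac{256}{25} = 384 \cdot \frac{256}{25} = \frac{98304}{25}$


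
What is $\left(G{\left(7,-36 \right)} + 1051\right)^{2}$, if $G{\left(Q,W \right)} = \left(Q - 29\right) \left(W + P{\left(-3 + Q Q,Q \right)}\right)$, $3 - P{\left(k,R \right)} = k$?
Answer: $7778521$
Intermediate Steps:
$P{\left(k,R \right)} = 3 - k$
$G{\left(Q,W \right)} = \left(-29 + Q\right) \left(6 + W - Q^{2}\right)$ ($G{\left(Q,W \right)} = \left(Q - 29\right) \left(W - \left(-6 + Q Q\right)\right) = \left(-29 + Q\right) \left(W - \left(-6 + Q^{2}\right)\right) = \left(-29 + Q\right) \left(6 + W - Q^{2}\right)$)
$\left(G{\left(7,-36 \right)} + 1051\right)^{2} = \left(\left(-174 - -1044 + 29 \cdot 7^{2} + 7 \left(-36\right) - 7 \left(-6 + 7^{2}\right)\right) + 1051\right)^{2} = \left(\left(-174 + 1044 + 29 \cdot 49 - 252 - 7 \left(-6 + 49\right)\right) + 1051\right)^{2} = \left(\left(-174 + 1044 + 1421 - 252 - 7 \cdot 43\right) + 1051\right)^{2} = \left(\left(-174 + 1044 + 1421 - 252 - 301\right) + 1051\right)^{2} = \left(1738 + 1051\right)^{2} = 2789^{2} = 7778521$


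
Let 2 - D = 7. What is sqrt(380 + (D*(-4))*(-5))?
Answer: 2*sqrt(70) ≈ 16.733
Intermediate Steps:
D = -5 (D = 2 - 1*7 = 2 - 7 = -5)
sqrt(380 + (D*(-4))*(-5)) = sqrt(380 - 5*(-4)*(-5)) = sqrt(380 + 20*(-5)) = sqrt(380 - 100) = sqrt(280) = 2*sqrt(70)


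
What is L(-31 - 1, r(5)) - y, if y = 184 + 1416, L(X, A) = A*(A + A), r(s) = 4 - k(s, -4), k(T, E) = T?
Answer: -1598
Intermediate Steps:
r(s) = 4 - s
L(X, A) = 2*A² (L(X, A) = A*(2*A) = 2*A²)
y = 1600
L(-31 - 1, r(5)) - y = 2*(4 - 1*5)² - 1*1600 = 2*(4 - 5)² - 1600 = 2*(-1)² - 1600 = 2*1 - 1600 = 2 - 1600 = -1598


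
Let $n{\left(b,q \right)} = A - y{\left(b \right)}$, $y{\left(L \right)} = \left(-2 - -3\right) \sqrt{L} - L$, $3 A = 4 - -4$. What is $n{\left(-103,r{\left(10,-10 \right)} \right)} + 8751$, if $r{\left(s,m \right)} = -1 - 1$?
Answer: $\frac{25952}{3} - i \sqrt{103} \approx 8650.7 - 10.149 i$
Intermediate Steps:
$r{\left(s,m \right)} = -2$
$A = \frac{8}{3}$ ($A = \frac{4 - -4}{3} = \frac{4 + 4}{3} = \frac{1}{3} \cdot 8 = \frac{8}{3} \approx 2.6667$)
$y{\left(L \right)} = \sqrt{L} - L$ ($y{\left(L \right)} = \left(-2 + 3\right) \sqrt{L} - L = 1 \sqrt{L} - L = \sqrt{L} - L$)
$n{\left(b,q \right)} = \frac{8}{3} + b - \sqrt{b}$ ($n{\left(b,q \right)} = \frac{8}{3} - \left(\sqrt{b} - b\right) = \frac{8}{3} + b - \sqrt{b}$)
$n{\left(-103,r{\left(10,-10 \right)} \right)} + 8751 = \left(\frac{8}{3} - 103 - \sqrt{-103}\right) + 8751 = \left(\frac{8}{3} - 103 - i \sqrt{103}\right) + 8751 = \left(- \frac{301}{3} - i \sqrt{103}\right) + 8751 = \frac{25952}{3} - i \sqrt{103}$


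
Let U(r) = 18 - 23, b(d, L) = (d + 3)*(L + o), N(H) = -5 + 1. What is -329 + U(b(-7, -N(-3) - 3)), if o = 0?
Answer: -334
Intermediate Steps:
N(H) = -4
b(d, L) = L*(3 + d) (b(d, L) = (d + 3)*(L + 0) = (3 + d)*L = L*(3 + d))
U(r) = -5
-329 + U(b(-7, -N(-3) - 3)) = -329 - 5 = -334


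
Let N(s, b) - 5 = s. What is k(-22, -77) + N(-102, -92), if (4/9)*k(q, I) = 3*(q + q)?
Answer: -394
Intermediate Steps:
N(s, b) = 5 + s
k(q, I) = 27*q/2 (k(q, I) = 9*(3*(q + q))/4 = 9*(3*(2*q))/4 = 9*(6*q)/4 = 27*q/2)
k(-22, -77) + N(-102, -92) = (27/2)*(-22) + (5 - 102) = -297 - 97 = -394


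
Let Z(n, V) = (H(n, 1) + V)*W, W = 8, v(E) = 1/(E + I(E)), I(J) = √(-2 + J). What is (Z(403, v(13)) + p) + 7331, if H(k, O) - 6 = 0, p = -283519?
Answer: -21815008/79 - 4*√11/79 ≈ -2.7614e+5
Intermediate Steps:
H(k, O) = 6 (H(k, O) = 6 + 0 = 6)
v(E) = 1/(E + √(-2 + E))
Z(n, V) = 48 + 8*V (Z(n, V) = (6 + V)*8 = 48 + 8*V)
(Z(403, v(13)) + p) + 7331 = ((48 + 8/(13 + √(-2 + 13))) - 283519) + 7331 = ((48 + 8/(13 + √11)) - 283519) + 7331 = (-283471 + 8/(13 + √11)) + 7331 = -276140 + 8/(13 + √11)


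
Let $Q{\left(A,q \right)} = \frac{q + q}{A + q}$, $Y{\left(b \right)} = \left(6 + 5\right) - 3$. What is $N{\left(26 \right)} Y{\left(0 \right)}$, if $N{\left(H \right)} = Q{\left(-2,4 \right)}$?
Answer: $32$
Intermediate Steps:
$Y{\left(b \right)} = 8$ ($Y{\left(b \right)} = 11 - 3 = 8$)
$Q{\left(A,q \right)} = \frac{2 q}{A + q}$
$N{\left(H \right)} = 4$ ($N{\left(H \right)} = 2 \cdot 4 \frac{1}{-2 + 4} = 2 \cdot 4 \cdot \frac{1}{2} = 4$)
$N{\left(26 \right)} Y{\left(0 \right)} = 4 \cdot 8 = 32$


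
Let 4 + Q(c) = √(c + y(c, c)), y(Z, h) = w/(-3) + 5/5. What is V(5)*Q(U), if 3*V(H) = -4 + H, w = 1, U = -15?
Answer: -4/3 + I*√129/9 ≈ -1.3333 + 1.262*I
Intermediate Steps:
V(H) = -4/3 + H/3 (V(H) = (-4 + H)/3 = -4/3 + H/3)
y(Z, h) = ⅔ (y(Z, h) = 1/(-3) + 5/5 = 1*(-⅓) + 5*(⅕) = -⅓ + 1 = ⅔)
Q(c) = -4 + √(⅔ + c) (Q(c) = -4 + √(c + ⅔) = -4 + √(⅔ + c))
V(5)*Q(U) = (-4/3 + (⅓)*5)*(-4 + √(6 + 9*(-15))/3) = (-4/3 + 5/3)*(-4 + √(6 - 135)/3) = (-4 + √(-129)/3)/3 = (-4 + (I*√129)/3)/3 = (-4 + I*√129/3)/3 = -4/3 + I*√129/9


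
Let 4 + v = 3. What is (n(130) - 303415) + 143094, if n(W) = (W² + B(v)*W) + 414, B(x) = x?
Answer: -143137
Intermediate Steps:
v = -1 (v = -4 + 3 = -1)
n(W) = 414 + W² - W (n(W) = (W² - W) + 414 = 414 + W² - W)
(n(130) - 303415) + 143094 = ((414 + 130² - 1*130) - 303415) + 143094 = ((414 + 16900 - 130) - 303415) + 143094 = (17184 - 303415) + 143094 = -286231 + 143094 = -143137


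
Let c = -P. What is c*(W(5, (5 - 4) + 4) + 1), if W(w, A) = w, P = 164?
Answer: -984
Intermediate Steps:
c = -164 (c = -1*164 = -164)
c*(W(5, (5 - 4) + 4) + 1) = -164*(5 + 1) = -164*6 = -984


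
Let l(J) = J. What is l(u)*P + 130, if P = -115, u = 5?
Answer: -445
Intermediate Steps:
l(u)*P + 130 = 5*(-115) + 130 = -575 + 130 = -445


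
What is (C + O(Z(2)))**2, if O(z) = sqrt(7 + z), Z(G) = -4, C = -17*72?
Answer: (1224 - sqrt(3))**2 ≈ 1.4939e+6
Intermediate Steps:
C = -1224
(C + O(Z(2)))**2 = (-1224 + sqrt(7 - 4))**2 = (-1224 + sqrt(3))**2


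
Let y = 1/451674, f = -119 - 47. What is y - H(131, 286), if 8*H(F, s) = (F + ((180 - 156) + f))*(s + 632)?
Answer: 1140251015/903348 ≈ 1262.3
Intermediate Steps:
f = -166
H(F, s) = (-142 + F)*(632 + s)/8 (H(F, s) = ((F + ((180 - 156) - 166))*(s + 632))/8 = ((F + (24 - 166))*(632 + s))/8 = ((F - 142)*(632 + s))/8 = ((-142 + F)*(632 + s))/8 = (-142 + F)*(632 + s)/8)
y = 1/451674 ≈ 2.2140e-6
y - H(131, 286) = 1/451674 - (-11218 + 79*131 - 71/4*286 + (⅛)*131*286) = 1/451674 - (-11218 + 10349 - 10153/2 + 18733/4) = 1/451674 - 1*(-5049/4) = 1/451674 + 5049/4 = 1140251015/903348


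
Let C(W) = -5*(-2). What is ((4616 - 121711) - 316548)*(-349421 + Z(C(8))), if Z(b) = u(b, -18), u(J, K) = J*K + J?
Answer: 151597690013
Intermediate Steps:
u(J, K) = J + J*K
C(W) = 10
Z(b) = -17*b (Z(b) = b*(1 - 18) = b*(-17) = -17*b)
((4616 - 121711) - 316548)*(-349421 + Z(C(8))) = ((4616 - 121711) - 316548)*(-349421 - 17*10) = (-117095 - 316548)*(-349421 - 170) = -433643*(-349591) = 151597690013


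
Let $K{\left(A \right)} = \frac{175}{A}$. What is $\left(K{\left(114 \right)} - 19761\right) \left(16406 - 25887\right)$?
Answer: $\frac{1124036921}{6} \approx 1.8734 \cdot 10^{8}$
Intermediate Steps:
$\left(K{\left(114 \right)} - 19761\right) \left(16406 - 25887\right) = \left(\frac{175}{114} - 19761\right) \left(16406 - 25887\right) = \left(175 \cdot \frac{1}{114} - 19761\right) \left(-9481\right) = \left(\frac{175}{114} - 19761\right) \left(-9481\right) = \left(- \frac{2252579}{114}\right) \left(-9481\right) = \frac{1124036921}{6}$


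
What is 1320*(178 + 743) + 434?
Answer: 1216154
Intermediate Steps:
1320*(178 + 743) + 434 = 1320*921 + 434 = 1215720 + 434 = 1216154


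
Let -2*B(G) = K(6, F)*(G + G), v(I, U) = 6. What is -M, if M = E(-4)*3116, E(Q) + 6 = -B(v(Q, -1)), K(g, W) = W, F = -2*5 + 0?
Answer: 205656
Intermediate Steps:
F = -10 (F = -10 + 0 = -10)
B(G) = 10*G (B(G) = -(-5)*(G + G) = -(-5)*2*G = -(-10)*G = 10*G)
E(Q) = -66 (E(Q) = -6 - 10*6 = -6 - 1*60 = -6 - 60 = -66)
M = -205656 (M = -66*3116 = -205656)
-M = -1*(-205656) = 205656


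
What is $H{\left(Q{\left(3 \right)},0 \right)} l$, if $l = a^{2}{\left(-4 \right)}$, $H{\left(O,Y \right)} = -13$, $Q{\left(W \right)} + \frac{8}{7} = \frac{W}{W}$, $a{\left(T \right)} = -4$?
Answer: $-208$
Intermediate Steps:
$Q{\left(W \right)} = - \frac{1}{7}$ ($Q{\left(W \right)} = - \frac{8}{7} + \frac{W}{W} = - \frac{8}{7} + 1 = - \frac{1}{7}$)
$l = 16$ ($l = \left(-4\right)^{2} = 16$)
$H{\left(Q{\left(3 \right)},0 \right)} l = \left(-13\right) 16 = -208$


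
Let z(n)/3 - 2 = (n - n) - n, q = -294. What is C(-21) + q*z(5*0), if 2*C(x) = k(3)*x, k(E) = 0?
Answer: -1764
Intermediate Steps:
z(n) = 6 - 3*n (z(n) = 6 + 3*((n - n) - n) = 6 + 3*(0 - n) = 6 + 3*(-n) = 6 - 3*n)
C(x) = 0 (C(x) = (0*x)/2 = (½)*0 = 0)
C(-21) + q*z(5*0) = 0 - 294*(6 - 15*0) = 0 - 294*(6 - 3*0) = 0 - 294*(6 + 0) = 0 - 294*6 = 0 - 1764 = -1764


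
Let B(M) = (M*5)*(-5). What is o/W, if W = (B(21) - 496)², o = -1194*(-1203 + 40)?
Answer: 1388622/1042441 ≈ 1.3321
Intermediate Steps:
B(M) = -25*M (B(M) = (5*M)*(-5) = -25*M)
o = 1388622 (o = -1194*(-1163) = 1388622)
W = 1042441 (W = (-25*21 - 496)² = (-525 - 496)² = (-1021)² = 1042441)
o/W = 1388622/1042441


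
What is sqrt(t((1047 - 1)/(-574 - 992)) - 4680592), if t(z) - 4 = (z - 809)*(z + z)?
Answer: 8*I*sqrt(44827404433)/783 ≈ 2163.2*I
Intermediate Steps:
t(z) = 4 + 2*z*(-809 + z) (t(z) = 4 + (z - 809)*(z + z) = 4 + (-809 + z)*(2*z) = 4 + 2*z*(-809 + z))
sqrt(t((1047 - 1)/(-574 - 992)) - 4680592) = sqrt((4 - 1618*(1047 - 1)/(-574 - 992) + 2*((1047 - 1)/(-574 - 992))**2) - 4680592) = sqrt((4 - 1692428/(-1566) + 2*(1046/(-1566))**2) - 4680592) = sqrt((4 - 1692428*(-1)/1566 + 2*(1046*(-1/1566))**2) - 4680592) = sqrt((4 - 1618*(-523/783) + 2*(-523/783)**2) - 4680592) = sqrt((4 + 846214/783 + 2*(273529/613089)) - 4680592) = sqrt((4 + 846214/783 + 547058/613089) - 4680592) = sqrt(665584976/613089 - 4680592) = sqrt(-2868953883712/613089) = 8*I*sqrt(44827404433)/783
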